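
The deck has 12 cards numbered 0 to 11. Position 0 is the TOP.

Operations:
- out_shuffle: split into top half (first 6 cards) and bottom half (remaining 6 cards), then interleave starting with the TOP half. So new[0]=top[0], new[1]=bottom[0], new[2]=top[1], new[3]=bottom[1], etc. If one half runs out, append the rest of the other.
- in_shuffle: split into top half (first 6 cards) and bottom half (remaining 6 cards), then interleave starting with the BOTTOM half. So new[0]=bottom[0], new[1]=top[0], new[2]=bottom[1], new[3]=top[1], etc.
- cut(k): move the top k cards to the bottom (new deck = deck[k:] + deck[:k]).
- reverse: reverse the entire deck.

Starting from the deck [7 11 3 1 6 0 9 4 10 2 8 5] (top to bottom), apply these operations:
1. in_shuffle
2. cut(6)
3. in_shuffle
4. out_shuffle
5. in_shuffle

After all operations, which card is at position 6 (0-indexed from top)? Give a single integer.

After op 1 (in_shuffle): [9 7 4 11 10 3 2 1 8 6 5 0]
After op 2 (cut(6)): [2 1 8 6 5 0 9 7 4 11 10 3]
After op 3 (in_shuffle): [9 2 7 1 4 8 11 6 10 5 3 0]
After op 4 (out_shuffle): [9 11 2 6 7 10 1 5 4 3 8 0]
After op 5 (in_shuffle): [1 9 5 11 4 2 3 6 8 7 0 10]
Position 6: card 3.

Answer: 3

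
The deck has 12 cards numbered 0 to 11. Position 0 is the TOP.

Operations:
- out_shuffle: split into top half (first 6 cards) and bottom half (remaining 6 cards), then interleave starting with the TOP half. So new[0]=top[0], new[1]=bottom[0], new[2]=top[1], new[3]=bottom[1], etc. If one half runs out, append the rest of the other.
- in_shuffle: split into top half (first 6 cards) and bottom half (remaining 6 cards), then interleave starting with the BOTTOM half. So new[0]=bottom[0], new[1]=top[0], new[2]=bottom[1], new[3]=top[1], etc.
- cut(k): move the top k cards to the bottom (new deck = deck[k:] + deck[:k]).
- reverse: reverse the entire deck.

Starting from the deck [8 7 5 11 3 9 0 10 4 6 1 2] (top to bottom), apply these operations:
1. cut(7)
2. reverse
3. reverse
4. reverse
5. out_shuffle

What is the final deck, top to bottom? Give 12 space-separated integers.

Answer: 0 8 9 2 3 1 11 6 5 4 7 10

Derivation:
After op 1 (cut(7)): [10 4 6 1 2 8 7 5 11 3 9 0]
After op 2 (reverse): [0 9 3 11 5 7 8 2 1 6 4 10]
After op 3 (reverse): [10 4 6 1 2 8 7 5 11 3 9 0]
After op 4 (reverse): [0 9 3 11 5 7 8 2 1 6 4 10]
After op 5 (out_shuffle): [0 8 9 2 3 1 11 6 5 4 7 10]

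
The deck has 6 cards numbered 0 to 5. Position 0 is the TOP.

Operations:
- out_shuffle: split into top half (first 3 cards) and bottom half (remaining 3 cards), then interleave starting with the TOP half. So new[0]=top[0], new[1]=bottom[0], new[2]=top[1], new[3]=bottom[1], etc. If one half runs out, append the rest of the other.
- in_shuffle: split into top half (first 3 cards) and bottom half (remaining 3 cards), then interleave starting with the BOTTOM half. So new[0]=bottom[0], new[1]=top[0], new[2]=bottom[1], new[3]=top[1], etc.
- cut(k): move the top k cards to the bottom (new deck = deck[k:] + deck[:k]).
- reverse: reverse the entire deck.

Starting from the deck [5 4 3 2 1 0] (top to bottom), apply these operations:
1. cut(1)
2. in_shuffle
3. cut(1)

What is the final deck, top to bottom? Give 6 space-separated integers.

Answer: 4 0 3 5 2 1

Derivation:
After op 1 (cut(1)): [4 3 2 1 0 5]
After op 2 (in_shuffle): [1 4 0 3 5 2]
After op 3 (cut(1)): [4 0 3 5 2 1]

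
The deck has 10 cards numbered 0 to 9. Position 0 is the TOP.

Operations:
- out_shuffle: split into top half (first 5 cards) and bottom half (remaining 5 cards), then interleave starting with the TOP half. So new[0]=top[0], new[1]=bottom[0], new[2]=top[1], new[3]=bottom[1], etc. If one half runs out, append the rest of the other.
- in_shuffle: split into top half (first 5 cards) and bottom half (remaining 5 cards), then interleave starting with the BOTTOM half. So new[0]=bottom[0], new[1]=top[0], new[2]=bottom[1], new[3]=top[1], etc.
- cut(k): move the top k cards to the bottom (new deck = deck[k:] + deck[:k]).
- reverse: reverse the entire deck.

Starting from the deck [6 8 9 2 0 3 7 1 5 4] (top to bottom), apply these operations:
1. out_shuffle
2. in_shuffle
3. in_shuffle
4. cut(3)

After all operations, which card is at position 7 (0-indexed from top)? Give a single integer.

Answer: 8

Derivation:
After op 1 (out_shuffle): [6 3 8 7 9 1 2 5 0 4]
After op 2 (in_shuffle): [1 6 2 3 5 8 0 7 4 9]
After op 3 (in_shuffle): [8 1 0 6 7 2 4 3 9 5]
After op 4 (cut(3)): [6 7 2 4 3 9 5 8 1 0]
Position 7: card 8.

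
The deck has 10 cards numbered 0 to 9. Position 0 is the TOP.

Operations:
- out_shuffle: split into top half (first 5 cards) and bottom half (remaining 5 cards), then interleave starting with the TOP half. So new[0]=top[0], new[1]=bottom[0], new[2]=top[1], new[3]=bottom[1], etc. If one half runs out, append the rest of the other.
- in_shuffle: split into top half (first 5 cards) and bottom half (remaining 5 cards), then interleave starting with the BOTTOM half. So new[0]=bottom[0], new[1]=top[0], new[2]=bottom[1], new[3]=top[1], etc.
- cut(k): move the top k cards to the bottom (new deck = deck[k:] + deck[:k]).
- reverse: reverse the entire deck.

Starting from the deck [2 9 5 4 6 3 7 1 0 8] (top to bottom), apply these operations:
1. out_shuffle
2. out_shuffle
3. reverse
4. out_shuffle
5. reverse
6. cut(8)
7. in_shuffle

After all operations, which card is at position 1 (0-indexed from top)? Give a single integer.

Answer: 9

Derivation:
After op 1 (out_shuffle): [2 3 9 7 5 1 4 0 6 8]
After op 2 (out_shuffle): [2 1 3 4 9 0 7 6 5 8]
After op 3 (reverse): [8 5 6 7 0 9 4 3 1 2]
After op 4 (out_shuffle): [8 9 5 4 6 3 7 1 0 2]
After op 5 (reverse): [2 0 1 7 3 6 4 5 9 8]
After op 6 (cut(8)): [9 8 2 0 1 7 3 6 4 5]
After op 7 (in_shuffle): [7 9 3 8 6 2 4 0 5 1]
Position 1: card 9.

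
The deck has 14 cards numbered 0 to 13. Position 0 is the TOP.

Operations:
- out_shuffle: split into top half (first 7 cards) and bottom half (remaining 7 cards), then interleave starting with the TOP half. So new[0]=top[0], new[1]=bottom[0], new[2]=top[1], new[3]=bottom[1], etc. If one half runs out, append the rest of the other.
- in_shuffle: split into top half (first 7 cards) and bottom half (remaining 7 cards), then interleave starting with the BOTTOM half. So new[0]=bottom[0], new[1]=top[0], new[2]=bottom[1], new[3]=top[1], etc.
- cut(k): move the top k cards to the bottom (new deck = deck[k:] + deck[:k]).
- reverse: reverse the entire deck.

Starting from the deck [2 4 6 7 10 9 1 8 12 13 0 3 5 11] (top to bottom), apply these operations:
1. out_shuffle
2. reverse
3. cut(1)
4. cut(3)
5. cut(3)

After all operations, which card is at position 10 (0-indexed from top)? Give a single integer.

After op 1 (out_shuffle): [2 8 4 12 6 13 7 0 10 3 9 5 1 11]
After op 2 (reverse): [11 1 5 9 3 10 0 7 13 6 12 4 8 2]
After op 3 (cut(1)): [1 5 9 3 10 0 7 13 6 12 4 8 2 11]
After op 4 (cut(3)): [3 10 0 7 13 6 12 4 8 2 11 1 5 9]
After op 5 (cut(3)): [7 13 6 12 4 8 2 11 1 5 9 3 10 0]
Position 10: card 9.

Answer: 9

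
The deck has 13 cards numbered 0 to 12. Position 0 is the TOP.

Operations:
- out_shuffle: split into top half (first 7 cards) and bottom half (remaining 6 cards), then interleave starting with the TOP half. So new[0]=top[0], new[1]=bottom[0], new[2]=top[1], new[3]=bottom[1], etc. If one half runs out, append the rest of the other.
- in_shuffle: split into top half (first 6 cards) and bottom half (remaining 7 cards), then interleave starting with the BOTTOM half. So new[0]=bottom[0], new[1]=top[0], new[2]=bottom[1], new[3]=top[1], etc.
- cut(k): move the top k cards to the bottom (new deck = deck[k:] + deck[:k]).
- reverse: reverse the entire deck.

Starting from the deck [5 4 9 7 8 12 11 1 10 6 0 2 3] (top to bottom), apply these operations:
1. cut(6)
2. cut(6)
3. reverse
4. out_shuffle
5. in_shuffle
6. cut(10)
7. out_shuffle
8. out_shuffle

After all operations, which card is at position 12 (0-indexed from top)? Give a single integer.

After op 1 (cut(6)): [11 1 10 6 0 2 3 5 4 9 7 8 12]
After op 2 (cut(6)): [3 5 4 9 7 8 12 11 1 10 6 0 2]
After op 3 (reverse): [2 0 6 10 1 11 12 8 7 9 4 5 3]
After op 4 (out_shuffle): [2 8 0 7 6 9 10 4 1 5 11 3 12]
After op 5 (in_shuffle): [10 2 4 8 1 0 5 7 11 6 3 9 12]
After op 6 (cut(10)): [3 9 12 10 2 4 8 1 0 5 7 11 6]
After op 7 (out_shuffle): [3 1 9 0 12 5 10 7 2 11 4 6 8]
After op 8 (out_shuffle): [3 7 1 2 9 11 0 4 12 6 5 8 10]
Position 12: card 10.

Answer: 10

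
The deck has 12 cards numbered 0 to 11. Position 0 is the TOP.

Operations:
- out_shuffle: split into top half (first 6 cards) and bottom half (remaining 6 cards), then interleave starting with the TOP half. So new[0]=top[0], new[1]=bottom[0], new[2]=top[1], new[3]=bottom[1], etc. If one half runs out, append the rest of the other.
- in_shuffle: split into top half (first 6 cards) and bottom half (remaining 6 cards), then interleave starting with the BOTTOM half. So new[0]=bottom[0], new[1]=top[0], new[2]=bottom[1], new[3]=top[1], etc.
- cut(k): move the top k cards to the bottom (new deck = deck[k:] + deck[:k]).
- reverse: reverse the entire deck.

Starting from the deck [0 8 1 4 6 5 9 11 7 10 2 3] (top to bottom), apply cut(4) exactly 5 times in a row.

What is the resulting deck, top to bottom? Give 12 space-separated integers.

After op 1 (cut(4)): [6 5 9 11 7 10 2 3 0 8 1 4]
After op 2 (cut(4)): [7 10 2 3 0 8 1 4 6 5 9 11]
After op 3 (cut(4)): [0 8 1 4 6 5 9 11 7 10 2 3]
After op 4 (cut(4)): [6 5 9 11 7 10 2 3 0 8 1 4]
After op 5 (cut(4)): [7 10 2 3 0 8 1 4 6 5 9 11]

Answer: 7 10 2 3 0 8 1 4 6 5 9 11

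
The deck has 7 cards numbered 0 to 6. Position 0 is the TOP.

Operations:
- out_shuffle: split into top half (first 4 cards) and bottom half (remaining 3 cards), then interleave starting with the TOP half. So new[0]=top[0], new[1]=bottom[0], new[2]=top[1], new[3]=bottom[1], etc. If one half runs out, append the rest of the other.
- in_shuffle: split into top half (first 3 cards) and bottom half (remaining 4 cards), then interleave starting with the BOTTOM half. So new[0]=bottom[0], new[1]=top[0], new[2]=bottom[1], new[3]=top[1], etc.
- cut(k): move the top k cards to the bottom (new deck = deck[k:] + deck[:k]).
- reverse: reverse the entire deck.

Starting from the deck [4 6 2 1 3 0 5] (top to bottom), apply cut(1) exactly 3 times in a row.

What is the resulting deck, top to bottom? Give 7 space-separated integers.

Answer: 1 3 0 5 4 6 2

Derivation:
After op 1 (cut(1)): [6 2 1 3 0 5 4]
After op 2 (cut(1)): [2 1 3 0 5 4 6]
After op 3 (cut(1)): [1 3 0 5 4 6 2]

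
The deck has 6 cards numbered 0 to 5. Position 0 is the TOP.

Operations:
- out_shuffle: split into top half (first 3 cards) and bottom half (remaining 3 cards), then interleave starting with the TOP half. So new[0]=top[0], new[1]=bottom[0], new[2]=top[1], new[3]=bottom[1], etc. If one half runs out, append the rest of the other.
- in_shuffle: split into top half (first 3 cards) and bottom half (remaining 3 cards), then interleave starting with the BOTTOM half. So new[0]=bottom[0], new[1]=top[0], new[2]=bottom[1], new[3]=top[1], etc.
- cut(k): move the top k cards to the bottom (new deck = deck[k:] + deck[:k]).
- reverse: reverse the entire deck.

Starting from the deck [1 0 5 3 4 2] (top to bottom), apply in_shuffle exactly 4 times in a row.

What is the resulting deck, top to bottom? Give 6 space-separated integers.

Answer: 3 1 4 0 2 5

Derivation:
After op 1 (in_shuffle): [3 1 4 0 2 5]
After op 2 (in_shuffle): [0 3 2 1 5 4]
After op 3 (in_shuffle): [1 0 5 3 4 2]
After op 4 (in_shuffle): [3 1 4 0 2 5]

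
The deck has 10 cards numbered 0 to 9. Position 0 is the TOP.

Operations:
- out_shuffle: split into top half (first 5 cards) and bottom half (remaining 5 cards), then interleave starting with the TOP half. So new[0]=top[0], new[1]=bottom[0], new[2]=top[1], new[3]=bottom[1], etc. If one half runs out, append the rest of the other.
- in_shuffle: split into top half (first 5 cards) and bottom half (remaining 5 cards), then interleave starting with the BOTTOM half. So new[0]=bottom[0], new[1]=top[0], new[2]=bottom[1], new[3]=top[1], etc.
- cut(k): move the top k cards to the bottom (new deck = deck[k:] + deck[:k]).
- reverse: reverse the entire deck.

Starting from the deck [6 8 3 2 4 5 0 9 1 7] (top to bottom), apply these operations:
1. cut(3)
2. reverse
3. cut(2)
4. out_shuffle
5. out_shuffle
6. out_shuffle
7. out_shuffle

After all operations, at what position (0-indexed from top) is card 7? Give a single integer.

Answer: 7

Derivation:
After op 1 (cut(3)): [2 4 5 0 9 1 7 6 8 3]
After op 2 (reverse): [3 8 6 7 1 9 0 5 4 2]
After op 3 (cut(2)): [6 7 1 9 0 5 4 2 3 8]
After op 4 (out_shuffle): [6 5 7 4 1 2 9 3 0 8]
After op 5 (out_shuffle): [6 2 5 9 7 3 4 0 1 8]
After op 6 (out_shuffle): [6 3 2 4 5 0 9 1 7 8]
After op 7 (out_shuffle): [6 0 3 9 2 1 4 7 5 8]
Card 7 is at position 7.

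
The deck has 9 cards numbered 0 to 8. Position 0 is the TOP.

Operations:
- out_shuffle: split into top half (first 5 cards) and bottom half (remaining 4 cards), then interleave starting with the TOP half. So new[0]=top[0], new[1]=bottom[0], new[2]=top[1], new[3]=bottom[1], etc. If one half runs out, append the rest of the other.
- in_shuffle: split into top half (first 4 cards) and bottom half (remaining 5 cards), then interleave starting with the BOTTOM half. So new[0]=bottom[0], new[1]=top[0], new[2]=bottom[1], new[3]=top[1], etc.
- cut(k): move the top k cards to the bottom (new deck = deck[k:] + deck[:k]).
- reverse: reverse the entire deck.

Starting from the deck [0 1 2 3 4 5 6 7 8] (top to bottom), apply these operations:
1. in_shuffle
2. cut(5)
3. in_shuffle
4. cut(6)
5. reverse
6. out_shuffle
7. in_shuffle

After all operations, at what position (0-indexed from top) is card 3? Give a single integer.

Answer: 1

Derivation:
After op 1 (in_shuffle): [4 0 5 1 6 2 7 3 8]
After op 2 (cut(5)): [2 7 3 8 4 0 5 1 6]
After op 3 (in_shuffle): [4 2 0 7 5 3 1 8 6]
After op 4 (cut(6)): [1 8 6 4 2 0 7 5 3]
After op 5 (reverse): [3 5 7 0 2 4 6 8 1]
After op 6 (out_shuffle): [3 4 5 6 7 8 0 1 2]
After op 7 (in_shuffle): [7 3 8 4 0 5 1 6 2]
Card 3 is at position 1.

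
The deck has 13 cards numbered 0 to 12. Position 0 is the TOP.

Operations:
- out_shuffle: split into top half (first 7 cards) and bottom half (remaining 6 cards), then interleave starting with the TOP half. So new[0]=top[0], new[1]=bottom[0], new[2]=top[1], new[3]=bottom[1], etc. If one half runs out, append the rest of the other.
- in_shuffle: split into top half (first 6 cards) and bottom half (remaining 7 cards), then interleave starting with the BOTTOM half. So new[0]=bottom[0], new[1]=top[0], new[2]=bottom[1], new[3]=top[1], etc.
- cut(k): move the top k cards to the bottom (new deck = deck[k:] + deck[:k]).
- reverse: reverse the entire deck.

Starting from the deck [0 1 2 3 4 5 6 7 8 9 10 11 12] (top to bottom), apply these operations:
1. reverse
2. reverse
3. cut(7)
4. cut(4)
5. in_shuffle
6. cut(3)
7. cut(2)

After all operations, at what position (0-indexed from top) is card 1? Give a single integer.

After op 1 (reverse): [12 11 10 9 8 7 6 5 4 3 2 1 0]
After op 2 (reverse): [0 1 2 3 4 5 6 7 8 9 10 11 12]
After op 3 (cut(7)): [7 8 9 10 11 12 0 1 2 3 4 5 6]
After op 4 (cut(4)): [11 12 0 1 2 3 4 5 6 7 8 9 10]
After op 5 (in_shuffle): [4 11 5 12 6 0 7 1 8 2 9 3 10]
After op 6 (cut(3)): [12 6 0 7 1 8 2 9 3 10 4 11 5]
After op 7 (cut(2)): [0 7 1 8 2 9 3 10 4 11 5 12 6]
Card 1 is at position 2.

Answer: 2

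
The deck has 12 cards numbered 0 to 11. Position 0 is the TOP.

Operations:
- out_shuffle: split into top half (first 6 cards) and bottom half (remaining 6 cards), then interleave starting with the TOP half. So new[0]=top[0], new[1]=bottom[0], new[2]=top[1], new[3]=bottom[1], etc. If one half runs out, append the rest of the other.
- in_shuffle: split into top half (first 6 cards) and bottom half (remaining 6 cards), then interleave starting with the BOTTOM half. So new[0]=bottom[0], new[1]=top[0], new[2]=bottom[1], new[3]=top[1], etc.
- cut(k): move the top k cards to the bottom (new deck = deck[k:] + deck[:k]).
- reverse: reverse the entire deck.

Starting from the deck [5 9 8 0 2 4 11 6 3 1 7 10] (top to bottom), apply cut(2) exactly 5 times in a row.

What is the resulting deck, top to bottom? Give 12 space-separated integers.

Answer: 7 10 5 9 8 0 2 4 11 6 3 1

Derivation:
After op 1 (cut(2)): [8 0 2 4 11 6 3 1 7 10 5 9]
After op 2 (cut(2)): [2 4 11 6 3 1 7 10 5 9 8 0]
After op 3 (cut(2)): [11 6 3 1 7 10 5 9 8 0 2 4]
After op 4 (cut(2)): [3 1 7 10 5 9 8 0 2 4 11 6]
After op 5 (cut(2)): [7 10 5 9 8 0 2 4 11 6 3 1]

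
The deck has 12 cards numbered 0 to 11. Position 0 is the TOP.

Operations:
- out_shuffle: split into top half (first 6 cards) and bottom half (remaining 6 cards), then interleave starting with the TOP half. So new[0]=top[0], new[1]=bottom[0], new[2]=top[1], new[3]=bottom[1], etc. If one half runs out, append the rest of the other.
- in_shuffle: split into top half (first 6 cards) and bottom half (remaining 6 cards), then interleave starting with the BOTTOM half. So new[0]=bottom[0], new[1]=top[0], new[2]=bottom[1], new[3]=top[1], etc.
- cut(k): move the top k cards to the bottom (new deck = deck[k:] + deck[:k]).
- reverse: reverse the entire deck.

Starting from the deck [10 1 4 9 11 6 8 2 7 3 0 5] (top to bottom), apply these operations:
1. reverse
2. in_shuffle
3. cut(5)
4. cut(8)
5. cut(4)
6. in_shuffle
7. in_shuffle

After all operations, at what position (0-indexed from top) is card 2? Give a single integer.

Answer: 6

Derivation:
After op 1 (reverse): [5 0 3 7 2 8 6 11 9 4 1 10]
After op 2 (in_shuffle): [6 5 11 0 9 3 4 7 1 2 10 8]
After op 3 (cut(5)): [3 4 7 1 2 10 8 6 5 11 0 9]
After op 4 (cut(8)): [5 11 0 9 3 4 7 1 2 10 8 6]
After op 5 (cut(4)): [3 4 7 1 2 10 8 6 5 11 0 9]
After op 6 (in_shuffle): [8 3 6 4 5 7 11 1 0 2 9 10]
After op 7 (in_shuffle): [11 8 1 3 0 6 2 4 9 5 10 7]
Card 2 is at position 6.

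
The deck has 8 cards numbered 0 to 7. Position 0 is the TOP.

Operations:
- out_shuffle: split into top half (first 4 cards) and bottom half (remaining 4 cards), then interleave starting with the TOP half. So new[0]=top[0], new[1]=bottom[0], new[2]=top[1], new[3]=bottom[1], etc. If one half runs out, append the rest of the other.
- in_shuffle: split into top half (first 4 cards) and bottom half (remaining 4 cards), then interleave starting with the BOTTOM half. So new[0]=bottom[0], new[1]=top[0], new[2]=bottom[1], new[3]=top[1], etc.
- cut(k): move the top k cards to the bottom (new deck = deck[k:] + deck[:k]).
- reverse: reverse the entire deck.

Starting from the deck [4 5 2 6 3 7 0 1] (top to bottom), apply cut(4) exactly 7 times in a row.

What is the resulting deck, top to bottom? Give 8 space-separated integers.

Answer: 3 7 0 1 4 5 2 6

Derivation:
After op 1 (cut(4)): [3 7 0 1 4 5 2 6]
After op 2 (cut(4)): [4 5 2 6 3 7 0 1]
After op 3 (cut(4)): [3 7 0 1 4 5 2 6]
After op 4 (cut(4)): [4 5 2 6 3 7 0 1]
After op 5 (cut(4)): [3 7 0 1 4 5 2 6]
After op 6 (cut(4)): [4 5 2 6 3 7 0 1]
After op 7 (cut(4)): [3 7 0 1 4 5 2 6]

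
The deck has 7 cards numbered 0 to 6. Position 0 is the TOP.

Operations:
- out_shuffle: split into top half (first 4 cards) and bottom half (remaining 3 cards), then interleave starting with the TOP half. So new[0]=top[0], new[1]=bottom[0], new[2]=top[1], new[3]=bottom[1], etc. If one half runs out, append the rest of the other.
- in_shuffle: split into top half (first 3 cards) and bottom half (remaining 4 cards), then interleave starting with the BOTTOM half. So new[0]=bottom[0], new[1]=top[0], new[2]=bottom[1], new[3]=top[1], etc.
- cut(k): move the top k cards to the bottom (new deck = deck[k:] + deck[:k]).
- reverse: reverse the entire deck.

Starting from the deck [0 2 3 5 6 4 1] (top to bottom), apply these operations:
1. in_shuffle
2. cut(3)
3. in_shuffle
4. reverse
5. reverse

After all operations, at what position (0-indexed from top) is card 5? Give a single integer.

After op 1 (in_shuffle): [5 0 6 2 4 3 1]
After op 2 (cut(3)): [2 4 3 1 5 0 6]
After op 3 (in_shuffle): [1 2 5 4 0 3 6]
After op 4 (reverse): [6 3 0 4 5 2 1]
After op 5 (reverse): [1 2 5 4 0 3 6]
Card 5 is at position 2.

Answer: 2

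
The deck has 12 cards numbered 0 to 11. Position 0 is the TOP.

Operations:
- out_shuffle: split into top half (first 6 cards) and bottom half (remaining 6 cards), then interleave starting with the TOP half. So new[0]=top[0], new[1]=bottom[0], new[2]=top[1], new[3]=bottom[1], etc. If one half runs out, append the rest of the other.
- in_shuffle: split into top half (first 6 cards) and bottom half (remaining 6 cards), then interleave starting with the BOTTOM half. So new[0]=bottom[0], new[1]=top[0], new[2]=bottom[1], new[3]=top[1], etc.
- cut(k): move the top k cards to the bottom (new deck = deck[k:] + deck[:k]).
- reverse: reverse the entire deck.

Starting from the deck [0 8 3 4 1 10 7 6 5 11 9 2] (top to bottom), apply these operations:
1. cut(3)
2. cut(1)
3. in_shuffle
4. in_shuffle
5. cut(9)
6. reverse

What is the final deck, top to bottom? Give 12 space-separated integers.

After op 1 (cut(3)): [4 1 10 7 6 5 11 9 2 0 8 3]
After op 2 (cut(1)): [1 10 7 6 5 11 9 2 0 8 3 4]
After op 3 (in_shuffle): [9 1 2 10 0 7 8 6 3 5 4 11]
After op 4 (in_shuffle): [8 9 6 1 3 2 5 10 4 0 11 7]
After op 5 (cut(9)): [0 11 7 8 9 6 1 3 2 5 10 4]
After op 6 (reverse): [4 10 5 2 3 1 6 9 8 7 11 0]

Answer: 4 10 5 2 3 1 6 9 8 7 11 0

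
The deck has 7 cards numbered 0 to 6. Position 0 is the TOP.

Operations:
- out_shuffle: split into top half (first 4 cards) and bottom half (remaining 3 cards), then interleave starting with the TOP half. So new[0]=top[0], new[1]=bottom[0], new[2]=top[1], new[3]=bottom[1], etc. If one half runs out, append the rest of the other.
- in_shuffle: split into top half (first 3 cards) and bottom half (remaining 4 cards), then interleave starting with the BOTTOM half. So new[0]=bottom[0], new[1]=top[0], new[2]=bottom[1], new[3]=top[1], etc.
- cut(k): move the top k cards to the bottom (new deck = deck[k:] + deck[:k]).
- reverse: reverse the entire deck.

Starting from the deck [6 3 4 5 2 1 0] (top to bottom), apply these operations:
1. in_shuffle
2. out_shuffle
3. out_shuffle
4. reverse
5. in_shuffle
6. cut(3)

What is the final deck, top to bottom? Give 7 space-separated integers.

After op 1 (in_shuffle): [5 6 2 3 1 4 0]
After op 2 (out_shuffle): [5 1 6 4 2 0 3]
After op 3 (out_shuffle): [5 2 1 0 6 3 4]
After op 4 (reverse): [4 3 6 0 1 2 5]
After op 5 (in_shuffle): [0 4 1 3 2 6 5]
After op 6 (cut(3)): [3 2 6 5 0 4 1]

Answer: 3 2 6 5 0 4 1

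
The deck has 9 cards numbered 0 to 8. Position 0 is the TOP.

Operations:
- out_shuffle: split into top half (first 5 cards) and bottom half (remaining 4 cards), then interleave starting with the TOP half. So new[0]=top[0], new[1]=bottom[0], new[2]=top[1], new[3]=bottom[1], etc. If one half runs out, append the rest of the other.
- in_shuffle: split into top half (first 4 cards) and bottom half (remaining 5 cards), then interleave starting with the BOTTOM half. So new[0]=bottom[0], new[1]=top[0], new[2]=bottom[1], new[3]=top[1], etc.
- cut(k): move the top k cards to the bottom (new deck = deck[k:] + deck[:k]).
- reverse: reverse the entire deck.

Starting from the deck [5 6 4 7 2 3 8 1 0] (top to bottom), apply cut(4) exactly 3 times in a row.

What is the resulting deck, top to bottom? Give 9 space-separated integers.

After op 1 (cut(4)): [2 3 8 1 0 5 6 4 7]
After op 2 (cut(4)): [0 5 6 4 7 2 3 8 1]
After op 3 (cut(4)): [7 2 3 8 1 0 5 6 4]

Answer: 7 2 3 8 1 0 5 6 4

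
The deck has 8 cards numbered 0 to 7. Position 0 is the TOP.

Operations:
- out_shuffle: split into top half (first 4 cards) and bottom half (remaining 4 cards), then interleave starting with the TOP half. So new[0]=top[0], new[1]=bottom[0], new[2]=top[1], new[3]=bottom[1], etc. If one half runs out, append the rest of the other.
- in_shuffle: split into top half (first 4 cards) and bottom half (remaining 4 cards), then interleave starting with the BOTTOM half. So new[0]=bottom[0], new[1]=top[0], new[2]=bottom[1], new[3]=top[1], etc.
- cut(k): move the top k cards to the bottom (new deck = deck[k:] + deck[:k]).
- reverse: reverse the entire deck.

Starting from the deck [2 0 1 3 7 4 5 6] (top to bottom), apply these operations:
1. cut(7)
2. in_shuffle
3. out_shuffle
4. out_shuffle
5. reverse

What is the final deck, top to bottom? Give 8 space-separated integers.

Answer: 1 0 2 6 5 4 7 3

Derivation:
After op 1 (cut(7)): [6 2 0 1 3 7 4 5]
After op 2 (in_shuffle): [3 6 7 2 4 0 5 1]
After op 3 (out_shuffle): [3 4 6 0 7 5 2 1]
After op 4 (out_shuffle): [3 7 4 5 6 2 0 1]
After op 5 (reverse): [1 0 2 6 5 4 7 3]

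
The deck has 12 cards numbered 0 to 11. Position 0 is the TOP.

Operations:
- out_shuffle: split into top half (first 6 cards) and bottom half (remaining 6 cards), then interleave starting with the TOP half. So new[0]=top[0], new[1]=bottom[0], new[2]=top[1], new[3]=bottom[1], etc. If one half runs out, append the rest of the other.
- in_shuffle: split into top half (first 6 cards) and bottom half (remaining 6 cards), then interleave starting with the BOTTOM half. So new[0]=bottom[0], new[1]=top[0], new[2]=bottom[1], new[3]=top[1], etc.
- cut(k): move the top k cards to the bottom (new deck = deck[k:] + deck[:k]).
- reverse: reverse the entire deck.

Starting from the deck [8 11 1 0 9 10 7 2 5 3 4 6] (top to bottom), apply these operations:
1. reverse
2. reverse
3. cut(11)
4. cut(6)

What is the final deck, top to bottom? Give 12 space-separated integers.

Answer: 10 7 2 5 3 4 6 8 11 1 0 9

Derivation:
After op 1 (reverse): [6 4 3 5 2 7 10 9 0 1 11 8]
After op 2 (reverse): [8 11 1 0 9 10 7 2 5 3 4 6]
After op 3 (cut(11)): [6 8 11 1 0 9 10 7 2 5 3 4]
After op 4 (cut(6)): [10 7 2 5 3 4 6 8 11 1 0 9]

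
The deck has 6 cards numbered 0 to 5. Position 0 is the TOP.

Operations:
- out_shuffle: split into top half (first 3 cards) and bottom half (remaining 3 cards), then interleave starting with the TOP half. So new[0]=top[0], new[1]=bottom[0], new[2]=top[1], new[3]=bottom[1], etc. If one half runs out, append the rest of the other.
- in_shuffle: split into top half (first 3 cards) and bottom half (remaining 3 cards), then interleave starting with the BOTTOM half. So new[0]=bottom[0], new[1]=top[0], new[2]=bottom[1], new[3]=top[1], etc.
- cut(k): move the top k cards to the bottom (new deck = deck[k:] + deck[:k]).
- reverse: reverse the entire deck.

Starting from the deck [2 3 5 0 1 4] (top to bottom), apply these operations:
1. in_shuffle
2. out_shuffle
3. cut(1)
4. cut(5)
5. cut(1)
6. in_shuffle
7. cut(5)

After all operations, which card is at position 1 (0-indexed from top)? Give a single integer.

After op 1 (in_shuffle): [0 2 1 3 4 5]
After op 2 (out_shuffle): [0 3 2 4 1 5]
After op 3 (cut(1)): [3 2 4 1 5 0]
After op 4 (cut(5)): [0 3 2 4 1 5]
After op 5 (cut(1)): [3 2 4 1 5 0]
After op 6 (in_shuffle): [1 3 5 2 0 4]
After op 7 (cut(5)): [4 1 3 5 2 0]
Position 1: card 1.

Answer: 1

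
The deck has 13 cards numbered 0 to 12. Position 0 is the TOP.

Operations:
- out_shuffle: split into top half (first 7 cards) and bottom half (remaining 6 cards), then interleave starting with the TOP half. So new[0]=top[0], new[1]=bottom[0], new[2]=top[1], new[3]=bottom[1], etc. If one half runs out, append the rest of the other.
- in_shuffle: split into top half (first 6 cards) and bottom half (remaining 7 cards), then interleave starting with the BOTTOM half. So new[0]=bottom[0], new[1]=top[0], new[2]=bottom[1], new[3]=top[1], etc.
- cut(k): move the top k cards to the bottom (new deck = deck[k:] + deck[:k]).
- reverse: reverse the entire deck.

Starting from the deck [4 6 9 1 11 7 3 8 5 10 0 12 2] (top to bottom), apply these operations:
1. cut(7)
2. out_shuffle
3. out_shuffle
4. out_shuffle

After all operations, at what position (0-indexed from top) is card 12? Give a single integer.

After op 1 (cut(7)): [8 5 10 0 12 2 4 6 9 1 11 7 3]
After op 2 (out_shuffle): [8 6 5 9 10 1 0 11 12 7 2 3 4]
After op 3 (out_shuffle): [8 11 6 12 5 7 9 2 10 3 1 4 0]
After op 4 (out_shuffle): [8 2 11 10 6 3 12 1 5 4 7 0 9]
Card 12 is at position 6.

Answer: 6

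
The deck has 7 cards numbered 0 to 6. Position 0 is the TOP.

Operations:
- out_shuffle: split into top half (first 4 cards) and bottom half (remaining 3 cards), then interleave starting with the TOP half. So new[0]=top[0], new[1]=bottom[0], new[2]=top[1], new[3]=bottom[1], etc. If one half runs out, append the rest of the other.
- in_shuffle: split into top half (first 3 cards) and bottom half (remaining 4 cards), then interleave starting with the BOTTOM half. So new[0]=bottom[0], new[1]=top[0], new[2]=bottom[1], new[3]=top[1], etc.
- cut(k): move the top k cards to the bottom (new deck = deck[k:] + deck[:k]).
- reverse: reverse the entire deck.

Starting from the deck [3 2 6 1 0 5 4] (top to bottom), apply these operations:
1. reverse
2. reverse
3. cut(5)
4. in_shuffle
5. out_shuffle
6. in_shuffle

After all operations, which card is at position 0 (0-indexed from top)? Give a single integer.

Answer: 3

Derivation:
After op 1 (reverse): [4 5 0 1 6 2 3]
After op 2 (reverse): [3 2 6 1 0 5 4]
After op 3 (cut(5)): [5 4 3 2 6 1 0]
After op 4 (in_shuffle): [2 5 6 4 1 3 0]
After op 5 (out_shuffle): [2 1 5 3 6 0 4]
After op 6 (in_shuffle): [3 2 6 1 0 5 4]
Position 0: card 3.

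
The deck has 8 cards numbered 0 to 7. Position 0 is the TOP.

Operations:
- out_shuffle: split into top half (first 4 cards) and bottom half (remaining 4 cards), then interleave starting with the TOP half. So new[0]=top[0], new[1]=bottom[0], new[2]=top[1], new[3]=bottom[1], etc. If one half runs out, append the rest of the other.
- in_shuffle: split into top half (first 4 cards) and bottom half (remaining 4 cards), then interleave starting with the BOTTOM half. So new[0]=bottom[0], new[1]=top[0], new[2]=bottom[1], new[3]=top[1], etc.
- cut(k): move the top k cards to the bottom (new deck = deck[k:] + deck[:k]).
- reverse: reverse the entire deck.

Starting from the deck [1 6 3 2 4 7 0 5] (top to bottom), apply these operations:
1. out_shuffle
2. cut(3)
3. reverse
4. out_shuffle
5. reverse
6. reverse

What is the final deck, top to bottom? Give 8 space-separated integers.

Answer: 6 2 4 0 1 3 5 7

Derivation:
After op 1 (out_shuffle): [1 4 6 7 3 0 2 5]
After op 2 (cut(3)): [7 3 0 2 5 1 4 6]
After op 3 (reverse): [6 4 1 5 2 0 3 7]
After op 4 (out_shuffle): [6 2 4 0 1 3 5 7]
After op 5 (reverse): [7 5 3 1 0 4 2 6]
After op 6 (reverse): [6 2 4 0 1 3 5 7]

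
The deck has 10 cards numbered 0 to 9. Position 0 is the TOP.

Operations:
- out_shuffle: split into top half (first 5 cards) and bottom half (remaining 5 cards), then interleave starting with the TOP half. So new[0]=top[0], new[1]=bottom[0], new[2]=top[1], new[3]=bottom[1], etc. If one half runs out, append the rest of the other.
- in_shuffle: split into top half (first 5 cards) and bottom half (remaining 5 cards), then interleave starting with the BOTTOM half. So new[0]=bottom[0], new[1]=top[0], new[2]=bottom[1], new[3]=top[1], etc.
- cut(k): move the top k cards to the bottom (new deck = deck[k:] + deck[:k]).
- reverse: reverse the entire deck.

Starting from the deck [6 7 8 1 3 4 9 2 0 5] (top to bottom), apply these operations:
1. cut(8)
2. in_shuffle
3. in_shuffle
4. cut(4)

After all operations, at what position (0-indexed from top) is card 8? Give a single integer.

Answer: 4

Derivation:
After op 1 (cut(8)): [0 5 6 7 8 1 3 4 9 2]
After op 2 (in_shuffle): [1 0 3 5 4 6 9 7 2 8]
After op 3 (in_shuffle): [6 1 9 0 7 3 2 5 8 4]
After op 4 (cut(4)): [7 3 2 5 8 4 6 1 9 0]
Card 8 is at position 4.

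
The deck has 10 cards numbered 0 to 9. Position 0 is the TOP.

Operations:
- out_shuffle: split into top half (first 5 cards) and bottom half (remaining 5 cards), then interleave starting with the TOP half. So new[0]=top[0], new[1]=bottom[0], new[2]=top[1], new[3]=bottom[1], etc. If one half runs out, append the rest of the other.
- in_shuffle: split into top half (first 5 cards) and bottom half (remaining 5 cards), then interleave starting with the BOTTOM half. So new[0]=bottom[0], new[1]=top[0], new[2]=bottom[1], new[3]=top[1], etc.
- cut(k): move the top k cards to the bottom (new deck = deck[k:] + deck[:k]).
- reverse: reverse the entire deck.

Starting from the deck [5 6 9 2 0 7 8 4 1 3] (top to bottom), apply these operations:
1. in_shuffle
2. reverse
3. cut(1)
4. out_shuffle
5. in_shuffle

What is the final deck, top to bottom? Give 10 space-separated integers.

After op 1 (in_shuffle): [7 5 8 6 4 9 1 2 3 0]
After op 2 (reverse): [0 3 2 1 9 4 6 8 5 7]
After op 3 (cut(1)): [3 2 1 9 4 6 8 5 7 0]
After op 4 (out_shuffle): [3 6 2 8 1 5 9 7 4 0]
After op 5 (in_shuffle): [5 3 9 6 7 2 4 8 0 1]

Answer: 5 3 9 6 7 2 4 8 0 1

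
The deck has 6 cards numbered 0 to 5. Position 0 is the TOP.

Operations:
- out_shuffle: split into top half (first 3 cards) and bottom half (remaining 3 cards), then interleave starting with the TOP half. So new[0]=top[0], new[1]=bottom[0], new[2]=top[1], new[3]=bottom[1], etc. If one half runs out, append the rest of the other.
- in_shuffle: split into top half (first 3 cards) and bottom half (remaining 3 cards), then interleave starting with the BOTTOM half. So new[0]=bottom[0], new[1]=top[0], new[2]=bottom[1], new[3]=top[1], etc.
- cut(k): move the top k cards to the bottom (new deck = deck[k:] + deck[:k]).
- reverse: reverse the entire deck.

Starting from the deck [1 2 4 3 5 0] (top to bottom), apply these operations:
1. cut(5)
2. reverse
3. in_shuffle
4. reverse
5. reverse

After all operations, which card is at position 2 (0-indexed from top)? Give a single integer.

After op 1 (cut(5)): [0 1 2 4 3 5]
After op 2 (reverse): [5 3 4 2 1 0]
After op 3 (in_shuffle): [2 5 1 3 0 4]
After op 4 (reverse): [4 0 3 1 5 2]
After op 5 (reverse): [2 5 1 3 0 4]
Position 2: card 1.

Answer: 1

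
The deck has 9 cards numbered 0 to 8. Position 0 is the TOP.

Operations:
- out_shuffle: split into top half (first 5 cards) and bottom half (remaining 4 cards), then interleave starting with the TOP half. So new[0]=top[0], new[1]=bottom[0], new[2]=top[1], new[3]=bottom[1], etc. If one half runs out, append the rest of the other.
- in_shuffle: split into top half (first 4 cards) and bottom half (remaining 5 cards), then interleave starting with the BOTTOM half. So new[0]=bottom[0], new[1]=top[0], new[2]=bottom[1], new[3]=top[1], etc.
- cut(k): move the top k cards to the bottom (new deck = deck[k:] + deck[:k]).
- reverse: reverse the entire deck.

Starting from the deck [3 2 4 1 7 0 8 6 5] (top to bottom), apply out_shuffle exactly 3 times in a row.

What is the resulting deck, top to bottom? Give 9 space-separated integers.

Answer: 3 5 6 8 0 7 1 4 2

Derivation:
After op 1 (out_shuffle): [3 0 2 8 4 6 1 5 7]
After op 2 (out_shuffle): [3 6 0 1 2 5 8 7 4]
After op 3 (out_shuffle): [3 5 6 8 0 7 1 4 2]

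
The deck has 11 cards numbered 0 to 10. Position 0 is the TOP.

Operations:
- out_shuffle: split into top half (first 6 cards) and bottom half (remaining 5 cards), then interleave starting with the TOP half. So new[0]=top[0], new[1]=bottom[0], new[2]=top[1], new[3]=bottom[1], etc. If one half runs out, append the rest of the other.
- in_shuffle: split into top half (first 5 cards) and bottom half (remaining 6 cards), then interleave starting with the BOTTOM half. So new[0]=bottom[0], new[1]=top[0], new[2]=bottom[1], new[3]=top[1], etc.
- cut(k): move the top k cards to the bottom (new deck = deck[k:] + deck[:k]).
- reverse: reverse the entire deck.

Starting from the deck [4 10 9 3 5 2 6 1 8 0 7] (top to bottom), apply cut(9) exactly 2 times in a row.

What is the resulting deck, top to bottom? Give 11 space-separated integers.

Answer: 1 8 0 7 4 10 9 3 5 2 6

Derivation:
After op 1 (cut(9)): [0 7 4 10 9 3 5 2 6 1 8]
After op 2 (cut(9)): [1 8 0 7 4 10 9 3 5 2 6]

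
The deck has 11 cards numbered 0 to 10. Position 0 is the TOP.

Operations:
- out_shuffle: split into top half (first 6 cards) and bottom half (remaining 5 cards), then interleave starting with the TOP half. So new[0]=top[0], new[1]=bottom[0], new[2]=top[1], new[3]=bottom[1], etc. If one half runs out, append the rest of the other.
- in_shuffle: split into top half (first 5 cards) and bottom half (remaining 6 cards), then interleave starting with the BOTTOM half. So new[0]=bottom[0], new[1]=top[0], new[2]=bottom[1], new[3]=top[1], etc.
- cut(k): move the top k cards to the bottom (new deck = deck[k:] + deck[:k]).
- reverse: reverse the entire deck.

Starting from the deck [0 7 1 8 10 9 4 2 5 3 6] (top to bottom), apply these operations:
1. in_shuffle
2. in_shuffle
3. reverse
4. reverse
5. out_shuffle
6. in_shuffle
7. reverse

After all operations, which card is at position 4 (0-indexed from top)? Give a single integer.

After op 1 (in_shuffle): [9 0 4 7 2 1 5 8 3 10 6]
After op 2 (in_shuffle): [1 9 5 0 8 4 3 7 10 2 6]
After op 3 (reverse): [6 2 10 7 3 4 8 0 5 9 1]
After op 4 (reverse): [1 9 5 0 8 4 3 7 10 2 6]
After op 5 (out_shuffle): [1 3 9 7 5 10 0 2 8 6 4]
After op 6 (in_shuffle): [10 1 0 3 2 9 8 7 6 5 4]
After op 7 (reverse): [4 5 6 7 8 9 2 3 0 1 10]
Position 4: card 8.

Answer: 8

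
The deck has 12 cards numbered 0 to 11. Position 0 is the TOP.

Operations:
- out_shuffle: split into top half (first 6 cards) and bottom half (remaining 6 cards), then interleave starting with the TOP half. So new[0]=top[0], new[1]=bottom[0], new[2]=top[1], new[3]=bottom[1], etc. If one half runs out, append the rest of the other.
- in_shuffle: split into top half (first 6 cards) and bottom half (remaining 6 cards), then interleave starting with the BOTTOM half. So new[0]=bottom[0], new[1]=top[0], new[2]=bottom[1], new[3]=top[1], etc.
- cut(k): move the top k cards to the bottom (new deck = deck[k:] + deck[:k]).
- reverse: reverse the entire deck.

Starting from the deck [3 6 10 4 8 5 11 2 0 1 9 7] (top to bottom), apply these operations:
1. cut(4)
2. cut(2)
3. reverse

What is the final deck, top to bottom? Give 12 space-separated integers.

Answer: 5 8 4 10 6 3 7 9 1 0 2 11

Derivation:
After op 1 (cut(4)): [8 5 11 2 0 1 9 7 3 6 10 4]
After op 2 (cut(2)): [11 2 0 1 9 7 3 6 10 4 8 5]
After op 3 (reverse): [5 8 4 10 6 3 7 9 1 0 2 11]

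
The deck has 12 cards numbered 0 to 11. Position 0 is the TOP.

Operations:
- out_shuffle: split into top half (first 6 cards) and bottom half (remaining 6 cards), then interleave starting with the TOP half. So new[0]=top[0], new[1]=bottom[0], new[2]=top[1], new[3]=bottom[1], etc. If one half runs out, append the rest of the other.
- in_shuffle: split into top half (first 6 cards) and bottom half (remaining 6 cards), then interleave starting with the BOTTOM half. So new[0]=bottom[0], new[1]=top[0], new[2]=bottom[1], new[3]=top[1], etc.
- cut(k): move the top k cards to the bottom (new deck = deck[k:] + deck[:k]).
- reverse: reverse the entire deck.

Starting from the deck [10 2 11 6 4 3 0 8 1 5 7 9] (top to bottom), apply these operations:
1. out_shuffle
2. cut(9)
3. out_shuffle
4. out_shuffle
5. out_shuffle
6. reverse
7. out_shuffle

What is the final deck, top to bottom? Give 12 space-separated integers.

Answer: 4 9 0 8 1 5 3 10 2 11 6 7

Derivation:
After op 1 (out_shuffle): [10 0 2 8 11 1 6 5 4 7 3 9]
After op 2 (cut(9)): [7 3 9 10 0 2 8 11 1 6 5 4]
After op 3 (out_shuffle): [7 8 3 11 9 1 10 6 0 5 2 4]
After op 4 (out_shuffle): [7 10 8 6 3 0 11 5 9 2 1 4]
After op 5 (out_shuffle): [7 11 10 5 8 9 6 2 3 1 0 4]
After op 6 (reverse): [4 0 1 3 2 6 9 8 5 10 11 7]
After op 7 (out_shuffle): [4 9 0 8 1 5 3 10 2 11 6 7]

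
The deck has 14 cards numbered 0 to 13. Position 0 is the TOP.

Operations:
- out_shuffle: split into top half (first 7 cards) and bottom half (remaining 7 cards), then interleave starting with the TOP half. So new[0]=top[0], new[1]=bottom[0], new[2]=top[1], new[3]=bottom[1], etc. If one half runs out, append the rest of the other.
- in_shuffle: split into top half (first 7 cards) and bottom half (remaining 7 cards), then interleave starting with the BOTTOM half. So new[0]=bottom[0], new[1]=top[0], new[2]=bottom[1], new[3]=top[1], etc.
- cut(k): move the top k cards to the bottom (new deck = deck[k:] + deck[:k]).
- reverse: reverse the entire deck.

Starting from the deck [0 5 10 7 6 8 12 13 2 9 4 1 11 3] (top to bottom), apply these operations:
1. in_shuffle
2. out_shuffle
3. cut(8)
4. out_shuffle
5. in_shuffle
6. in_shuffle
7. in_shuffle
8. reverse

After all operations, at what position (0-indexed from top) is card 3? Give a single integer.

After op 1 (in_shuffle): [13 0 2 5 9 10 4 7 1 6 11 8 3 12]
After op 2 (out_shuffle): [13 7 0 1 2 6 5 11 9 8 10 3 4 12]
After op 3 (cut(8)): [9 8 10 3 4 12 13 7 0 1 2 6 5 11]
After op 4 (out_shuffle): [9 7 8 0 10 1 3 2 4 6 12 5 13 11]
After op 5 (in_shuffle): [2 9 4 7 6 8 12 0 5 10 13 1 11 3]
After op 6 (in_shuffle): [0 2 5 9 10 4 13 7 1 6 11 8 3 12]
After op 7 (in_shuffle): [7 0 1 2 6 5 11 9 8 10 3 4 12 13]
After op 8 (reverse): [13 12 4 3 10 8 9 11 5 6 2 1 0 7]
Card 3 is at position 3.

Answer: 3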